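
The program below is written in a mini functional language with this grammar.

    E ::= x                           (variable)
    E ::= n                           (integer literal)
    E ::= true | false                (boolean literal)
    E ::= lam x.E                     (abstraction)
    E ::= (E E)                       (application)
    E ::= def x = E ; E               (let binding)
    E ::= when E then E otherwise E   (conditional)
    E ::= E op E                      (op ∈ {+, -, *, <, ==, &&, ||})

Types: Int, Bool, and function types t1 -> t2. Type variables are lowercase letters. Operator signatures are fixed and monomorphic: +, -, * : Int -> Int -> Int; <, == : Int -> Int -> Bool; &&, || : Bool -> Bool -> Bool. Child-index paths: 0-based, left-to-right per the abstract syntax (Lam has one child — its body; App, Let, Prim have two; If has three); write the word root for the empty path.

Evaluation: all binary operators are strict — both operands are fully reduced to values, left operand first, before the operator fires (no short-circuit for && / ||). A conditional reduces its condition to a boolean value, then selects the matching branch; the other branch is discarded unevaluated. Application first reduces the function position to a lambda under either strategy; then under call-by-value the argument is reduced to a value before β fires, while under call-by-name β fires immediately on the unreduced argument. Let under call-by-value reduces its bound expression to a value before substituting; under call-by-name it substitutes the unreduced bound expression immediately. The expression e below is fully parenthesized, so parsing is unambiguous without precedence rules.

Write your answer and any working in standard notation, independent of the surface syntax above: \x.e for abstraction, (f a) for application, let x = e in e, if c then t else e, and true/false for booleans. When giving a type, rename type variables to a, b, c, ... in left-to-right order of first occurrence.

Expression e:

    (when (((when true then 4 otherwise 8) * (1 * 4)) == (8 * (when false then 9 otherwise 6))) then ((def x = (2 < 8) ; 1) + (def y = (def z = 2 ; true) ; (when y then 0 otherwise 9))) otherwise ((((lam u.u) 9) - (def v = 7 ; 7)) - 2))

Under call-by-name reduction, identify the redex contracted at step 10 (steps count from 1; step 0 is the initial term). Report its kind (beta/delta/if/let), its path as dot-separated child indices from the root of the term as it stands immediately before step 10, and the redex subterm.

Answer: delta at 0 : (9 - 7)

Derivation:
step 0: (if (((if true then 4 else 8) * (1 * 4)) == (8 * (if false then 9 else 6))) then ((let x = (2 < 8) in 1) + (let y = (let z = 2 in true) in (if y then 0 else 9))) else ((((\u.u) 9) - (let v = 7 in 7)) - 2))
step 1: [if@0.0.0] (if ((4 * (1 * 4)) == (8 * (if false then 9 else 6))) then ((let x = (2 < 8) in 1) + (let y = (let z = 2 in true) in (if y then 0 else 9))) else ((((\u.u) 9) - (let v = 7 in 7)) - 2))
step 2: [delta@0.0.1] (if ((4 * 4) == (8 * (if false then 9 else 6))) then ((let x = (2 < 8) in 1) + (let y = (let z = 2 in true) in (if y then 0 else 9))) else ((((\u.u) 9) - (let v = 7 in 7)) - 2))
step 3: [delta@0.0] (if (16 == (8 * (if false then 9 else 6))) then ((let x = (2 < 8) in 1) + (let y = (let z = 2 in true) in (if y then 0 else 9))) else ((((\u.u) 9) - (let v = 7 in 7)) - 2))
step 4: [if@0.1.1] (if (16 == (8 * 6)) then ((let x = (2 < 8) in 1) + (let y = (let z = 2 in true) in (if y then 0 else 9))) else ((((\u.u) 9) - (let v = 7 in 7)) - 2))
step 5: [delta@0.1] (if (16 == 48) then ((let x = (2 < 8) in 1) + (let y = (let z = 2 in true) in (if y then 0 else 9))) else ((((\u.u) 9) - (let v = 7 in 7)) - 2))
step 6: [delta@0] (if false then ((let x = (2 < 8) in 1) + (let y = (let z = 2 in true) in (if y then 0 else 9))) else ((((\u.u) 9) - (let v = 7 in 7)) - 2))
step 7: [if@root] ((((\u.u) 9) - (let v = 7 in 7)) - 2)
step 8: [beta@0.0] ((9 - (let v = 7 in 7)) - 2)
step 9: [let@0.1] ((9 - 7) - 2)
step 10: [delta@0] (2 - 2)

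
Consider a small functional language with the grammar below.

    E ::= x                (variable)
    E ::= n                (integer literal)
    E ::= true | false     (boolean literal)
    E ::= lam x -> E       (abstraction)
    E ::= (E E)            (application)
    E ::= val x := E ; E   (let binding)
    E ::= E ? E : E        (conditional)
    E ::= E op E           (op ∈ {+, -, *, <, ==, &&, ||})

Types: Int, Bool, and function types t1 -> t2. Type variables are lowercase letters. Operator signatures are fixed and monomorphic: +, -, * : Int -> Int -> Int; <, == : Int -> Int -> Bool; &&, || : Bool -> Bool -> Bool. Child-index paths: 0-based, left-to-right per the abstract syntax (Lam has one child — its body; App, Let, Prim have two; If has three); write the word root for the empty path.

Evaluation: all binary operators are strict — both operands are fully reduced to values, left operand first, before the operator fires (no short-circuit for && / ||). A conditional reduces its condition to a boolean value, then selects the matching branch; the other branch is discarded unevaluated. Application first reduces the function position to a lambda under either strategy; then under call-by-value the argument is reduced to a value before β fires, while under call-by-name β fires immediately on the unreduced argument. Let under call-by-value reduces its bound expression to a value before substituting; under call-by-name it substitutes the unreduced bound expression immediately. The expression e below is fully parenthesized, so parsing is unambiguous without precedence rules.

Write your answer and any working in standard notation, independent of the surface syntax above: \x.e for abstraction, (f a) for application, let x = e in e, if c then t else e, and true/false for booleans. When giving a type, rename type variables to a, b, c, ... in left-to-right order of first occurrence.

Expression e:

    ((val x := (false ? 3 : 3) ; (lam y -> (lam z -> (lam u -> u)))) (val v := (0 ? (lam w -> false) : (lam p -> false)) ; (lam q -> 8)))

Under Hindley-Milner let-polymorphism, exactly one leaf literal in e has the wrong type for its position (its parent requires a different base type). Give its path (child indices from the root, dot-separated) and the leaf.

Working:
  unify Bool ~ Bool
  unify Int ~ Int
let x : Int
u : c
\u._ : c -> c
\z._ : b -> c -> c
\y._ : a -> b -> c -> c
  unify Int ~ Bool
  FAIL: mismatch Int ~ Bool

Answer: 1.0.0 : 0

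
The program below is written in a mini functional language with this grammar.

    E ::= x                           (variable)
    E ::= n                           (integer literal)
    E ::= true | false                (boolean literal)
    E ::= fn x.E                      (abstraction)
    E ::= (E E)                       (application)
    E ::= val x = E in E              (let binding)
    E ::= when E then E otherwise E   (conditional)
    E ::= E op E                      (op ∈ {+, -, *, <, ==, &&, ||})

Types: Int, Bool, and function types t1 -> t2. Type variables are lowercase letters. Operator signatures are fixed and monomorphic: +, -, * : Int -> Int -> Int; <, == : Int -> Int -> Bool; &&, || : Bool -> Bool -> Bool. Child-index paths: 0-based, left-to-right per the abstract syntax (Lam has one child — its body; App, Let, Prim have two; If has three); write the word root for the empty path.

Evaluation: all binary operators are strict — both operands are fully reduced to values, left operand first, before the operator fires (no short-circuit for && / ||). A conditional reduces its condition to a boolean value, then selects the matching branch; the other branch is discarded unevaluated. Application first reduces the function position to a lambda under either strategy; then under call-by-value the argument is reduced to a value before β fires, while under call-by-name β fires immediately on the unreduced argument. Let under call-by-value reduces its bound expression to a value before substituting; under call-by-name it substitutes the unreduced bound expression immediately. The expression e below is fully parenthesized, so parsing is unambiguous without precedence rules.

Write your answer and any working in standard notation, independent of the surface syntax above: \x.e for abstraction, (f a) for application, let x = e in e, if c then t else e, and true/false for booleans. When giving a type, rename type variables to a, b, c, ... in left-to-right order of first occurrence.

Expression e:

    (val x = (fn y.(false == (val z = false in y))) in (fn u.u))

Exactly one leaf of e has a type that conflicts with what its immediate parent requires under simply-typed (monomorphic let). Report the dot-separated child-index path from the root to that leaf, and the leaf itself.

Answer: 0.0.0 : false

Working:
  unify Bool ~ Int
  FAIL: mismatch Bool ~ Int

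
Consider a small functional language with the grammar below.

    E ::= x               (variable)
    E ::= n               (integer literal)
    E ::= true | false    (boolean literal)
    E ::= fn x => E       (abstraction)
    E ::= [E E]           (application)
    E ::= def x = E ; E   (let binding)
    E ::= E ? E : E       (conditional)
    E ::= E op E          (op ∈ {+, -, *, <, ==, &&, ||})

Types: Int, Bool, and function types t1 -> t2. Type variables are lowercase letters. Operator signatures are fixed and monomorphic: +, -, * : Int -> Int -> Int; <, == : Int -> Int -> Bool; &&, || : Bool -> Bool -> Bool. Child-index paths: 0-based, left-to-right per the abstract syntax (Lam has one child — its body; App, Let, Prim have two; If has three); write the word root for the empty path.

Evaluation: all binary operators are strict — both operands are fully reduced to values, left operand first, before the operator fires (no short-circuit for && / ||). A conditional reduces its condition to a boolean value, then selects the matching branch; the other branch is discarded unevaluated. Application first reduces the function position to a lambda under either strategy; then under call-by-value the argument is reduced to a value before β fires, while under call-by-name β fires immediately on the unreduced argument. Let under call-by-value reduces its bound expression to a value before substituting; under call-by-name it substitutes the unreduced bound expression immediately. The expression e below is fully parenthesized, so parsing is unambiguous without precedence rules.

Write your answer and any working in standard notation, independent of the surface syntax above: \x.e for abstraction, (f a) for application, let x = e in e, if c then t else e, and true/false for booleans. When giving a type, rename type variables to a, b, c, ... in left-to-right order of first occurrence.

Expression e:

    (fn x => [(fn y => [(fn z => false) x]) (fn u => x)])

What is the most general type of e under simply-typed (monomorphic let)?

Working:
\z._ : c -> Bool
x : a
  unify c -> Bool ~ a -> d
  unify c ~ a
  unify Bool ~ d
_ _ : Bool
\y._ : b -> Bool
x : a
\u._ : e -> a
  unify b -> Bool ~ (e -> a) -> f
  unify b ~ e -> a
  unify Bool ~ f
_ _ : Bool
\x._ : a -> Bool

Answer: a -> Bool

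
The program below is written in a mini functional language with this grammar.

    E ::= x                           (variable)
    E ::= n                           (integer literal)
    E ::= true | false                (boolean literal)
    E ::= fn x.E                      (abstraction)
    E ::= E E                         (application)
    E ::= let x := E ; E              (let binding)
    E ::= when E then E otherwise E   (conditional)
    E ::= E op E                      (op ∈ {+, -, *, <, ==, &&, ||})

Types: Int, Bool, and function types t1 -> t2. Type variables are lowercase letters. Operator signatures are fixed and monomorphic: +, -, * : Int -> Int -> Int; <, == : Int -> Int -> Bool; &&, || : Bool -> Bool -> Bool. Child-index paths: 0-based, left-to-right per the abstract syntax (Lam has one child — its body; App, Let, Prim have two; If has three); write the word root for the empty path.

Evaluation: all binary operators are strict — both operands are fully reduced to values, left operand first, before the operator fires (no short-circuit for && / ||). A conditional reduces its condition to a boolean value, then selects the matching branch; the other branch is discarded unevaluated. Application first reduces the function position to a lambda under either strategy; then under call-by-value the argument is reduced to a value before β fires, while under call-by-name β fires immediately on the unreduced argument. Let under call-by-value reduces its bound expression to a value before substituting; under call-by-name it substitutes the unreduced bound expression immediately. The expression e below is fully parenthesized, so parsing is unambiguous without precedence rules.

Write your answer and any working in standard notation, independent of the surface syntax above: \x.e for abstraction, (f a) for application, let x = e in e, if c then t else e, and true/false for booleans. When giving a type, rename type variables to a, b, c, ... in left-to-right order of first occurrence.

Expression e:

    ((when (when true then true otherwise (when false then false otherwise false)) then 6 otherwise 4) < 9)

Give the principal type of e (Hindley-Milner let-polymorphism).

Trace:
  unify Bool ~ Bool
  unify Bool ~ Bool
  unify Bool ~ Bool
  unify Bool ~ Bool
  unify Bool ~ Bool
  unify Int ~ Int
  unify Int ~ Int
  unify Int ~ Int

Answer: Bool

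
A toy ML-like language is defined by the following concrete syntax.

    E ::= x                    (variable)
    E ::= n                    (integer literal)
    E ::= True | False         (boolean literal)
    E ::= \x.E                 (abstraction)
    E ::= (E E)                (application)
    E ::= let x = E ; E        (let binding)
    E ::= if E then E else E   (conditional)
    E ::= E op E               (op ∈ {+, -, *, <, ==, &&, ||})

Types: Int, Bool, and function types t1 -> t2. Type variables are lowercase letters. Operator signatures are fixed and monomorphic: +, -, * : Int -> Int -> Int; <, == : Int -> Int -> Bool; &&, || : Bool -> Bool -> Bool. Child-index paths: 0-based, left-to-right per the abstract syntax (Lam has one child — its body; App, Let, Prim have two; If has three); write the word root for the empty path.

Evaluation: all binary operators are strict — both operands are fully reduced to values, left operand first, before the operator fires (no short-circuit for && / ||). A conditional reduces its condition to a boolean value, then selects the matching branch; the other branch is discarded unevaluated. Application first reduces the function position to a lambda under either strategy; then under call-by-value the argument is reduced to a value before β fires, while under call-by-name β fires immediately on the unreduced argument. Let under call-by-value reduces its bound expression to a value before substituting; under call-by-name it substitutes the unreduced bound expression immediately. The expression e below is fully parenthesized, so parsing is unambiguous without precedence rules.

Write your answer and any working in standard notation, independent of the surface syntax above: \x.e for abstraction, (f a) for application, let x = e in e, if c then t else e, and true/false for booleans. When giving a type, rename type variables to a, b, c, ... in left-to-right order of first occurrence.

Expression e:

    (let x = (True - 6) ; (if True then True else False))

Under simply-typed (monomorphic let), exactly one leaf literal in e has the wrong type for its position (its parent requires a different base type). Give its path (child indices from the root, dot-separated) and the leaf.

Answer: 0.0 : true

Working:
  unify Bool ~ Int
  FAIL: mismatch Bool ~ Int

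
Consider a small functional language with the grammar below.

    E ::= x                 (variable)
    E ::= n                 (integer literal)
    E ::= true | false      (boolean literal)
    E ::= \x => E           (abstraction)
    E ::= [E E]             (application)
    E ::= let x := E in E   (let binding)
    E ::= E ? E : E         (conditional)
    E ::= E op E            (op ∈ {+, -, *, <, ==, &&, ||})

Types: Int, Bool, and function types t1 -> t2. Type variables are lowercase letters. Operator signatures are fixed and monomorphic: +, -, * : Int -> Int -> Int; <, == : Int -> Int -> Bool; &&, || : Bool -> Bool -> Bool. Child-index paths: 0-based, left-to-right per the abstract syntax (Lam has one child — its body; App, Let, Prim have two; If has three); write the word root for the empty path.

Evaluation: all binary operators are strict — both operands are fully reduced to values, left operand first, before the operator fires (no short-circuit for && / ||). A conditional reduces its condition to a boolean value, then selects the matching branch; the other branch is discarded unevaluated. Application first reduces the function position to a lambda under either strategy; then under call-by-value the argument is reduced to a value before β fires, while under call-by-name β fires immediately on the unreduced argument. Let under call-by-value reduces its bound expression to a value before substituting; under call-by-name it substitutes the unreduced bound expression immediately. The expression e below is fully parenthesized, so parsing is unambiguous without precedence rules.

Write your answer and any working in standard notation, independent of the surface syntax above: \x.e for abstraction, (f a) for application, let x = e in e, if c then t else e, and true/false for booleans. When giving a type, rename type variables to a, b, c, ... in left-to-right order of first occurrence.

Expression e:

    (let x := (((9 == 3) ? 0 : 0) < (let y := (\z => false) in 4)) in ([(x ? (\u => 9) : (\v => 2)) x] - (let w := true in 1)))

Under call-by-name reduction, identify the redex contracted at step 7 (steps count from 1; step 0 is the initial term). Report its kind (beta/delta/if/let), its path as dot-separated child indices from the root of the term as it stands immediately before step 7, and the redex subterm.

Answer: beta at 0 : ((\u.9) ((if (9 == 3) then 0 else 0) < (let y = (\z.false) in 4)))

Trace:
step 0: (let x = ((if (9 == 3) then 0 else 0) < (let y = (\z.false) in 4)) in (((if x then (\u.9) else (\v.2)) x) - (let w = true in 1)))
step 1: [let@root] (((if ((if (9 == 3) then 0 else 0) < (let y = (\z.false) in 4)) then (\u.9) else (\v.2)) ((if (9 == 3) then 0 else 0) < (let y = (\z.false) in 4))) - (let w = true in 1))
step 2: [delta@0.0.0.0.0] (((if ((if false then 0 else 0) < (let y = (\z.false) in 4)) then (\u.9) else (\v.2)) ((if (9 == 3) then 0 else 0) < (let y = (\z.false) in 4))) - (let w = true in 1))
step 3: [if@0.0.0.0] (((if (0 < (let y = (\z.false) in 4)) then (\u.9) else (\v.2)) ((if (9 == 3) then 0 else 0) < (let y = (\z.false) in 4))) - (let w = true in 1))
step 4: [let@0.0.0.1] (((if (0 < 4) then (\u.9) else (\v.2)) ((if (9 == 3) then 0 else 0) < (let y = (\z.false) in 4))) - (let w = true in 1))
step 5: [delta@0.0.0] (((if true then (\u.9) else (\v.2)) ((if (9 == 3) then 0 else 0) < (let y = (\z.false) in 4))) - (let w = true in 1))
step 6: [if@0.0] (((\u.9) ((if (9 == 3) then 0 else 0) < (let y = (\z.false) in 4))) - (let w = true in 1))
step 7: [beta@0] (9 - (let w = true in 1))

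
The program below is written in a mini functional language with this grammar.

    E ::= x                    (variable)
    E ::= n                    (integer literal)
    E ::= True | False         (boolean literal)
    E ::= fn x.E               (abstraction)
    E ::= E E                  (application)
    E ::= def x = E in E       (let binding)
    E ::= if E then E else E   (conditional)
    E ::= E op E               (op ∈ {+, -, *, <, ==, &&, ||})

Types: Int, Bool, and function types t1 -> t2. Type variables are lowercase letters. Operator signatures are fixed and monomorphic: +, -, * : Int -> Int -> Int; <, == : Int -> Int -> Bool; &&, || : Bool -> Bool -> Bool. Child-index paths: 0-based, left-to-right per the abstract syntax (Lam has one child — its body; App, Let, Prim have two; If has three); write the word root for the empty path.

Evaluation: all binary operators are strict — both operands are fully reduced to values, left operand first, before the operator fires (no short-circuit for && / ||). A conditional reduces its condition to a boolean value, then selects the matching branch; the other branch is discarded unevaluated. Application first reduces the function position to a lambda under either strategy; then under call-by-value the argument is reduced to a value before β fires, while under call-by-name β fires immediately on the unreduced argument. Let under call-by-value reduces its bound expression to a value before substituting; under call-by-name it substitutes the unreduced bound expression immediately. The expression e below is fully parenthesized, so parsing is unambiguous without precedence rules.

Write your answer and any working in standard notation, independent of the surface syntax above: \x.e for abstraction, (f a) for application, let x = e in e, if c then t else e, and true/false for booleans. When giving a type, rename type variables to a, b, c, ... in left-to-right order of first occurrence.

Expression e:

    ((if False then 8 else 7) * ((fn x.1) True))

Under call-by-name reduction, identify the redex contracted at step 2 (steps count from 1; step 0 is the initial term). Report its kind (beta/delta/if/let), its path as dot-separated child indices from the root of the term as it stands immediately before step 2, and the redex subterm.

Answer: beta at 1 : ((\x.1) true)

Trace:
step 0: ((if false then 8 else 7) * ((\x.1) true))
step 1: [if@0] (7 * ((\x.1) true))
step 2: [beta@1] (7 * 1)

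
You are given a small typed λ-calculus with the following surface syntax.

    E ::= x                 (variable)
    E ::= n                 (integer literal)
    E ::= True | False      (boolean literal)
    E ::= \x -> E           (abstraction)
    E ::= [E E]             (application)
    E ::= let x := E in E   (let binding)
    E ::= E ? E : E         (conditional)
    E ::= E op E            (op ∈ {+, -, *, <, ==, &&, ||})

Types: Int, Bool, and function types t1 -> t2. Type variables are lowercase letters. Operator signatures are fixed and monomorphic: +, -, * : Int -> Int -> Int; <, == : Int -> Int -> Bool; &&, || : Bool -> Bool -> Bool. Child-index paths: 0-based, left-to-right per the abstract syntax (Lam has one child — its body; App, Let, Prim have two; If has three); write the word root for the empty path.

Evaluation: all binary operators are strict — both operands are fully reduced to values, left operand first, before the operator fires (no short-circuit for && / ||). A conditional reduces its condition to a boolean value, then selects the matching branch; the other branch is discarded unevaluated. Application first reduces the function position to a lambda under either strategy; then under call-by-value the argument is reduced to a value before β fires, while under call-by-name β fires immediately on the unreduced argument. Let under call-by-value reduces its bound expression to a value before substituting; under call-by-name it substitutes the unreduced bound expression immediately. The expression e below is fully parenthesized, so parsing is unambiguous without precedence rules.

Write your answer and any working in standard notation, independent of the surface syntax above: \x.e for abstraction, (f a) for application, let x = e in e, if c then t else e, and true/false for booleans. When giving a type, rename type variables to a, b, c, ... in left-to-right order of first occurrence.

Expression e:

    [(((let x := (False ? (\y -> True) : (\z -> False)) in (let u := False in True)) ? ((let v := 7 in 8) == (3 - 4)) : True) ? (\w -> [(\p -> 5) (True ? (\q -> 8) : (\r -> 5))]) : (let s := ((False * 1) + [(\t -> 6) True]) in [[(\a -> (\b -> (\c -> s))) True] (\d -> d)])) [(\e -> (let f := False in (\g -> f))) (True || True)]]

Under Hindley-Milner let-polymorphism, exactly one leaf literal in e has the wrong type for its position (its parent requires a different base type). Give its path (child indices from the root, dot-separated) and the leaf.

Answer: 0.2.0.0.0 : false

Trace:
  unify Bool ~ Bool
\y._ : a -> Bool
\z._ : b -> Bool
  unify a -> Bool ~ b -> Bool
  unify a ~ b
  unify Bool ~ Bool
let x : forall. b -> Bool
let u : Bool
  unify Bool ~ Bool
let v : Int
  unify Int ~ Int
  unify Int ~ Int
  unify Int ~ Int
  unify Int ~ Int
  unify Bool ~ Bool
  unify Bool ~ Bool
\p._ : d -> Int
  unify Bool ~ Bool
\q._ : e -> Int
\r._ : f -> Int
  unify e -> Int ~ f -> Int
  unify e ~ f
  unify Int ~ Int
  unify d -> Int ~ (f -> Int) -> g
  unify d ~ f -> Int
  unify Int ~ g
_ _ : Int
\w._ : c -> Int
  unify Bool ~ Int
  FAIL: mismatch Bool ~ Int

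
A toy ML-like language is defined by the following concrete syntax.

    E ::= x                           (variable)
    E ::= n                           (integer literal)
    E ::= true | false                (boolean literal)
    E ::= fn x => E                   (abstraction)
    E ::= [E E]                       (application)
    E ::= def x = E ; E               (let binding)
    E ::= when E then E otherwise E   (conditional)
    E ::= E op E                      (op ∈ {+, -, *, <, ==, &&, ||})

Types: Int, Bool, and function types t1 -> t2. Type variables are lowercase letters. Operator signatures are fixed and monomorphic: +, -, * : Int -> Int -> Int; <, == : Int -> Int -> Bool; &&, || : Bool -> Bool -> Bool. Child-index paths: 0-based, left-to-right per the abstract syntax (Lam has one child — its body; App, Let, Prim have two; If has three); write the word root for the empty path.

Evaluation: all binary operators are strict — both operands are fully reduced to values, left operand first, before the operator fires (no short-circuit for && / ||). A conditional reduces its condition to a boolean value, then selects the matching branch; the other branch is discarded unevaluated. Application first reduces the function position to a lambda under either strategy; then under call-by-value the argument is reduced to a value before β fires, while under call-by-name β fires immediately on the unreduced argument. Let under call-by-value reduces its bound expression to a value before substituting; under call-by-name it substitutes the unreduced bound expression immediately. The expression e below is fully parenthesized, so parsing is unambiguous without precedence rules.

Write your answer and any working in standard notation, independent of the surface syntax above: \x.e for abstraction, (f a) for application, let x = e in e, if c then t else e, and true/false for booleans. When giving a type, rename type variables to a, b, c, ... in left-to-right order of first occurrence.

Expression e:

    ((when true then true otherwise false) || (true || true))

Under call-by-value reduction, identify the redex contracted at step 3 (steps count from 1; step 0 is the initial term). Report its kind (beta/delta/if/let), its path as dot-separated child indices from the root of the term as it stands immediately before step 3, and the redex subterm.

Trace:
step 0: ((if true then true else false) || (true || true))
step 1: [if@0] (true || (true || true))
step 2: [delta@1] (true || true)
step 3: [delta@root] true

Answer: delta at root : (true || true)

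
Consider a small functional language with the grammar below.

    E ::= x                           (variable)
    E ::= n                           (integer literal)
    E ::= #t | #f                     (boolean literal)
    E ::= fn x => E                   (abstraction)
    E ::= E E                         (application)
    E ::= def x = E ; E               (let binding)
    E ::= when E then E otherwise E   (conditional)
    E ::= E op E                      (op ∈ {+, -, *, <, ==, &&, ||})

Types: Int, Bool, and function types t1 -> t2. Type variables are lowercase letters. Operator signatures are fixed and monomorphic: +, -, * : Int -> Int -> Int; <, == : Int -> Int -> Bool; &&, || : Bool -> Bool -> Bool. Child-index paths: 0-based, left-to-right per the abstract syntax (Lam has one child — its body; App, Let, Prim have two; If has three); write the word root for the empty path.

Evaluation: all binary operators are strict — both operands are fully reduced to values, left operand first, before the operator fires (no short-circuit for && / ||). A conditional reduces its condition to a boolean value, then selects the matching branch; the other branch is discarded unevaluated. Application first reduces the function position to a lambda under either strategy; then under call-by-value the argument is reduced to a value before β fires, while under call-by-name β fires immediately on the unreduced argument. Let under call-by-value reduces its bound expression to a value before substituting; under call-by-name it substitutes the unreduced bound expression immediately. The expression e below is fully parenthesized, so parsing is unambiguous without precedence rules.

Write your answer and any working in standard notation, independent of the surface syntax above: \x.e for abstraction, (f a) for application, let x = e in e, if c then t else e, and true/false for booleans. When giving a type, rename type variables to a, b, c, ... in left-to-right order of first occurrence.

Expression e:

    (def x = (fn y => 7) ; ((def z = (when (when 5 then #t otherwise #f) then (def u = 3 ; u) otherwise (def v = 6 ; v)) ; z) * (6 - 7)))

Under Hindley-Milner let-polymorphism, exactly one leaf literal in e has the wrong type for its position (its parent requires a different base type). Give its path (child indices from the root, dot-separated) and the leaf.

Derivation:
\y._ : a -> Int
let x : forall. a -> Int
  unify Int ~ Bool
  FAIL: mismatch Int ~ Bool

Answer: 1.0.0.0.0 : 5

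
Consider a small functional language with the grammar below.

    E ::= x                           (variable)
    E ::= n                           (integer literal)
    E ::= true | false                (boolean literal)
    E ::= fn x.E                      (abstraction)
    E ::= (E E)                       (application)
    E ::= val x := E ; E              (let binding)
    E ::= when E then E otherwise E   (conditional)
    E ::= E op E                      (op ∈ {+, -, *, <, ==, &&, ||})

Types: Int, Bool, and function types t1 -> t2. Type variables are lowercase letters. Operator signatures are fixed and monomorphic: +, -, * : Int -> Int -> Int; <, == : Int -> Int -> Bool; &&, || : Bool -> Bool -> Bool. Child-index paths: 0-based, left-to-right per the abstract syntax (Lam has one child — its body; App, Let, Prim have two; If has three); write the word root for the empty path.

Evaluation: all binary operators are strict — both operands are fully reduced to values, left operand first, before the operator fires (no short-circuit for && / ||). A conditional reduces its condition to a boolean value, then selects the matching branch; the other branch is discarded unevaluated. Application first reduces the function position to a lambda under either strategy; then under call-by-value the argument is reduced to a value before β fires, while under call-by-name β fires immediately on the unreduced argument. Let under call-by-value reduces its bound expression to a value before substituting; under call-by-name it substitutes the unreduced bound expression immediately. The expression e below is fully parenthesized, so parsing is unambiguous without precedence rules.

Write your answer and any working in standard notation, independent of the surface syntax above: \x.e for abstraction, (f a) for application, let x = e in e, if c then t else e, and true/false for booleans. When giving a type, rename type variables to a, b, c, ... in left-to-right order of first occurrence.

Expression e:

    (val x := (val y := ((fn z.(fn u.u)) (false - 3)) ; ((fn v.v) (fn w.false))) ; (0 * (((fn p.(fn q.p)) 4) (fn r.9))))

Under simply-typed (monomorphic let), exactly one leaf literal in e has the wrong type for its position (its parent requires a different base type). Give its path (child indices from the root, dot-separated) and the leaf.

Derivation:
u : b
\u._ : b -> b
\z._ : a -> b -> b
  unify Bool ~ Int
  FAIL: mismatch Bool ~ Int

Answer: 0.0.1.0 : false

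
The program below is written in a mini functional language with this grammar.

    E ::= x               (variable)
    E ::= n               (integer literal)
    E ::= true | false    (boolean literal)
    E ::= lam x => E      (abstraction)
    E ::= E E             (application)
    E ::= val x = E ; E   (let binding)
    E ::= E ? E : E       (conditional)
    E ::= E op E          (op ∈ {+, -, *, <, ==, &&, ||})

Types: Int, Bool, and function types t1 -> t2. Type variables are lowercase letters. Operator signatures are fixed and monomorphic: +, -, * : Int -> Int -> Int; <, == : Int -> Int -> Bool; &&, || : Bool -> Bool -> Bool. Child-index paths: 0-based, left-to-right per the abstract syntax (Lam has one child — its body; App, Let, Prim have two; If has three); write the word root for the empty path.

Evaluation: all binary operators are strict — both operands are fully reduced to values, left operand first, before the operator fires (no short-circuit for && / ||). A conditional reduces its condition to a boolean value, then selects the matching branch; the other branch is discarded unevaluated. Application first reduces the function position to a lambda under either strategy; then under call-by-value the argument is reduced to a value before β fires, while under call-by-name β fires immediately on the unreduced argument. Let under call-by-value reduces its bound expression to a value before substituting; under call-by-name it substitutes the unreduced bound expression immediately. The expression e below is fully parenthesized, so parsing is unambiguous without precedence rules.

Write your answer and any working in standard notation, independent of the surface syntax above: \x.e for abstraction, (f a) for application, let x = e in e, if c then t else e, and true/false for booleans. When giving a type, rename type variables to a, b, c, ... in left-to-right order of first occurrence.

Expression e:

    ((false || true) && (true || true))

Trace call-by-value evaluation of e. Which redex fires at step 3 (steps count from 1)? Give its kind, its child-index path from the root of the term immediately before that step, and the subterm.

Working:
step 0: ((false || true) && (true || true))
step 1: [delta@0] (true && (true || true))
step 2: [delta@1] (true && true)
step 3: [delta@root] true

Answer: delta at root : (true && true)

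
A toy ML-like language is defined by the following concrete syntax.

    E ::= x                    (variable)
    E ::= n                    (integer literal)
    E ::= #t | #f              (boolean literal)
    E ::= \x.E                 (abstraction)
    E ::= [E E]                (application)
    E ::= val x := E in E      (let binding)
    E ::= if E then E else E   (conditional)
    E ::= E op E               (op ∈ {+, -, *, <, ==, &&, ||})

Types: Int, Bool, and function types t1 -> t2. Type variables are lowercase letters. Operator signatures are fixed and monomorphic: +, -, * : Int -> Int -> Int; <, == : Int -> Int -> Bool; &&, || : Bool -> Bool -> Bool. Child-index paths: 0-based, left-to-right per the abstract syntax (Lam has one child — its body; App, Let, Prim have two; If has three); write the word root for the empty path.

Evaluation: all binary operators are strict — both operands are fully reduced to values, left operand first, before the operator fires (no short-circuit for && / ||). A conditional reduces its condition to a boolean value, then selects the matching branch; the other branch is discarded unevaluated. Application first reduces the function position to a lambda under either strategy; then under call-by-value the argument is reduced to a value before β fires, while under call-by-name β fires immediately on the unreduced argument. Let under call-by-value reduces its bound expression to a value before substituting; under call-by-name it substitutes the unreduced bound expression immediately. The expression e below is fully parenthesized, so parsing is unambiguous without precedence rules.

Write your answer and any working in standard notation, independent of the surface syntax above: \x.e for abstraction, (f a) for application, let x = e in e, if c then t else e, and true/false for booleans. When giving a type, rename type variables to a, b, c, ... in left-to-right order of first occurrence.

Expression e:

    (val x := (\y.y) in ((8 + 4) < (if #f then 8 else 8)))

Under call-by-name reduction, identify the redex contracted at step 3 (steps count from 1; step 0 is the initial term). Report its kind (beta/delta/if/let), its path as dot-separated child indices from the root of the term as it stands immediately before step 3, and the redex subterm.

Answer: if at 1 : (if false then 8 else 8)

Working:
step 0: (let x = (\y.y) in ((8 + 4) < (if false then 8 else 8)))
step 1: [let@root] ((8 + 4) < (if false then 8 else 8))
step 2: [delta@0] (12 < (if false then 8 else 8))
step 3: [if@1] (12 < 8)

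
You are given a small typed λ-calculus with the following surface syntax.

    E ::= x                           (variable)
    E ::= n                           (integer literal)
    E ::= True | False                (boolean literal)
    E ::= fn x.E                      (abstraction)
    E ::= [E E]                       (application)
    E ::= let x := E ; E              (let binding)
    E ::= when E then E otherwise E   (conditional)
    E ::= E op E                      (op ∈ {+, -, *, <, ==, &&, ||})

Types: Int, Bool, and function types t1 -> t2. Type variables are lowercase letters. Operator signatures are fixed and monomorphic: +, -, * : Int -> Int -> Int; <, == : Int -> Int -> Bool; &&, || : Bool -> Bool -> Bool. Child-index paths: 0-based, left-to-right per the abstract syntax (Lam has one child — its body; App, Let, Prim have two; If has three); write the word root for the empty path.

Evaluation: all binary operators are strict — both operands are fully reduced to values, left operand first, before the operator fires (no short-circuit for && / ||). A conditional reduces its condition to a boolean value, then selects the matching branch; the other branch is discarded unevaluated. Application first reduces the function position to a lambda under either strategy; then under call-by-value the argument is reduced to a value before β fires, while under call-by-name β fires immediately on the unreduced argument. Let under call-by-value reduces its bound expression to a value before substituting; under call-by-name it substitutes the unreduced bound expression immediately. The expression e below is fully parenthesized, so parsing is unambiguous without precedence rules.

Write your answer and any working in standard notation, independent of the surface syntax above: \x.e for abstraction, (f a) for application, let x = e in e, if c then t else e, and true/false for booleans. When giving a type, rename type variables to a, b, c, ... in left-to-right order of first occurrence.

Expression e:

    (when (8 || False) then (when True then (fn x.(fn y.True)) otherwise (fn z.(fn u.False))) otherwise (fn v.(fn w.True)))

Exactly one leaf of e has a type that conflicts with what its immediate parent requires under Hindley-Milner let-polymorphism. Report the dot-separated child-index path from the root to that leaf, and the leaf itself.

Trace:
  unify Int ~ Bool
  FAIL: mismatch Int ~ Bool

Answer: 0.0 : 8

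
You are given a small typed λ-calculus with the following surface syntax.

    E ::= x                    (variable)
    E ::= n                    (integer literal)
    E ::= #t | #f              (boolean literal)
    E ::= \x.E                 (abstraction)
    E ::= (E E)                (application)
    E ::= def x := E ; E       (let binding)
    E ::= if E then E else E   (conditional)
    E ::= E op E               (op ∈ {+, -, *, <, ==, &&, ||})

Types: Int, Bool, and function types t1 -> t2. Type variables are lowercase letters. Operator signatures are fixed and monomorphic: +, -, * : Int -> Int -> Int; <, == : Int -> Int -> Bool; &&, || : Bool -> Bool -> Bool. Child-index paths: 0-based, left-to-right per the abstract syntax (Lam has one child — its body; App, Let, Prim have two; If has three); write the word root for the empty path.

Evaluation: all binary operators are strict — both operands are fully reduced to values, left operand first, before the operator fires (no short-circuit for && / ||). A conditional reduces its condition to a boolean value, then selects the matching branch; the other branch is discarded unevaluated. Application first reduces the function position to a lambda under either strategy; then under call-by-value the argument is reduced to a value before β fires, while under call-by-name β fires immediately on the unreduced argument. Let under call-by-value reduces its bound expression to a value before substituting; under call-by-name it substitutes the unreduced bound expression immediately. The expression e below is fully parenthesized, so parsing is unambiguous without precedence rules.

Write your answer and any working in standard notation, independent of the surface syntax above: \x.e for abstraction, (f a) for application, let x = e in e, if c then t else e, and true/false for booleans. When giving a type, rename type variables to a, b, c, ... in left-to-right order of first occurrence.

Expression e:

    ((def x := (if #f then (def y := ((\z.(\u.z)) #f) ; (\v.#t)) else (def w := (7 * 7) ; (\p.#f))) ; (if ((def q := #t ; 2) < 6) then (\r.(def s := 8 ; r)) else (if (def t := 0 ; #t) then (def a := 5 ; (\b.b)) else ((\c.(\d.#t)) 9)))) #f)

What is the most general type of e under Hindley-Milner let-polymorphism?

Working:
  unify Bool ~ Bool
z : a
\u._ : b -> a
\z._ : a -> b -> a
  unify a -> b -> a ~ Bool -> c
  unify a ~ Bool
  unify b -> Bool ~ c
_ _ : b -> Bool
let y : forall. b -> Bool
\v._ : d -> Bool
  unify Int ~ Int
  unify Int ~ Int
let w : Int
\p._ : e -> Bool
  unify d -> Bool ~ e -> Bool
  unify d ~ e
  unify Bool ~ Bool
let x : forall. e -> Bool
let q : Bool
  unify Int ~ Int
  unify Int ~ Int
  unify Bool ~ Bool
let s : Int
r : f
\r._ : f -> f
let t : Int
  unify Bool ~ Bool
let a : Int
b : g
\b._ : g -> g
\d._ : i -> Bool
\c._ : h -> i -> Bool
  unify h -> i -> Bool ~ Int -> j
  unify h ~ Int
  unify i -> Bool ~ j
_ _ : i -> Bool
  unify g -> g ~ i -> Bool
  unify g ~ i
  unify i ~ Bool
  unify f -> f ~ Bool -> Bool
  unify f ~ Bool
  unify Bool ~ Bool
  unify Bool -> Bool ~ Bool -> k
  unify Bool ~ Bool
  unify Bool ~ k
_ _ : Bool

Answer: Bool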